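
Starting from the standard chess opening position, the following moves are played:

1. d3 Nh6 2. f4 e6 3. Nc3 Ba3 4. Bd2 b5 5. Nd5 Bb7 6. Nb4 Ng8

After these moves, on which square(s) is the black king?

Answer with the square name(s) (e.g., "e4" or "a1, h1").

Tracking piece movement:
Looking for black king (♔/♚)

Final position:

  a b c d e f g h
  ─────────────────
8│♜ ♞ · ♛ ♚ · ♞ ♜│8
7│♟ ♝ ♟ ♟ · ♟ ♟ ♟│7
6│· · · · ♟ · · ·│6
5│· ♟ · · · · · ·│5
4│· ♘ · · · ♙ · ·│4
3│♝ · · ♙ · · · ·│3
2│♙ ♙ ♙ ♗ ♙ · ♙ ♙│2
1│♖ · · ♕ ♔ ♗ ♘ ♖│1
  ─────────────────
  a b c d e f g h


e8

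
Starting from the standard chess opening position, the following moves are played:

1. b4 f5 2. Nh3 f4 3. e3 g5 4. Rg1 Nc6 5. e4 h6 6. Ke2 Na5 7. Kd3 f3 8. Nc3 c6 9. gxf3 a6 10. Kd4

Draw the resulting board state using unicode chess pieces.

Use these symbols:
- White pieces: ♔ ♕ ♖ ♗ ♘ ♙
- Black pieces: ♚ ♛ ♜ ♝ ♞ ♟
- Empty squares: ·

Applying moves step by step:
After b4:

♜ ♞ ♝ ♛ ♚ ♝ ♞ ♜
♟ ♟ ♟ ♟ ♟ ♟ ♟ ♟
· · · · · · · ·
· · · · · · · ·
· ♙ · · · · · ·
· · · · · · · ·
♙ · ♙ ♙ ♙ ♙ ♙ ♙
♖ ♘ ♗ ♕ ♔ ♗ ♘ ♖


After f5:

♜ ♞ ♝ ♛ ♚ ♝ ♞ ♜
♟ ♟ ♟ ♟ ♟ · ♟ ♟
· · · · · · · ·
· · · · · ♟ · ·
· ♙ · · · · · ·
· · · · · · · ·
♙ · ♙ ♙ ♙ ♙ ♙ ♙
♖ ♘ ♗ ♕ ♔ ♗ ♘ ♖


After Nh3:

♜ ♞ ♝ ♛ ♚ ♝ ♞ ♜
♟ ♟ ♟ ♟ ♟ · ♟ ♟
· · · · · · · ·
· · · · · ♟ · ·
· ♙ · · · · · ·
· · · · · · · ♘
♙ · ♙ ♙ ♙ ♙ ♙ ♙
♖ ♘ ♗ ♕ ♔ ♗ · ♖


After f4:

♜ ♞ ♝ ♛ ♚ ♝ ♞ ♜
♟ ♟ ♟ ♟ ♟ · ♟ ♟
· · · · · · · ·
· · · · · · · ·
· ♙ · · · ♟ · ·
· · · · · · · ♘
♙ · ♙ ♙ ♙ ♙ ♙ ♙
♖ ♘ ♗ ♕ ♔ ♗ · ♖


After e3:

♜ ♞ ♝ ♛ ♚ ♝ ♞ ♜
♟ ♟ ♟ ♟ ♟ · ♟ ♟
· · · · · · · ·
· · · · · · · ·
· ♙ · · · ♟ · ·
· · · · ♙ · · ♘
♙ · ♙ ♙ · ♙ ♙ ♙
♖ ♘ ♗ ♕ ♔ ♗ · ♖


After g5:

♜ ♞ ♝ ♛ ♚ ♝ ♞ ♜
♟ ♟ ♟ ♟ ♟ · · ♟
· · · · · · · ·
· · · · · · ♟ ·
· ♙ · · · ♟ · ·
· · · · ♙ · · ♘
♙ · ♙ ♙ · ♙ ♙ ♙
♖ ♘ ♗ ♕ ♔ ♗ · ♖


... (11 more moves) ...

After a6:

♜ · ♝ ♛ ♚ ♝ ♞ ♜
· ♟ · ♟ ♟ · · ·
♟ · ♟ · · · · ♟
♞ · · · · · ♟ ·
· ♙ · · ♙ · · ·
· · ♘ ♔ · ♙ · ♘
♙ · ♙ ♙ · ♙ · ♙
♖ · ♗ ♕ · ♗ ♖ ·


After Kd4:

♜ · ♝ ♛ ♚ ♝ ♞ ♜
· ♟ · ♟ ♟ · · ·
♟ · ♟ · · · · ♟
♞ · · · · · ♟ ·
· ♙ · ♔ ♙ · · ·
· · ♘ · · ♙ · ♘
♙ · ♙ ♙ · ♙ · ♙
♖ · ♗ ♕ · ♗ ♖ ·



  a b c d e f g h
  ─────────────────
8│♜ · ♝ ♛ ♚ ♝ ♞ ♜│8
7│· ♟ · ♟ ♟ · · ·│7
6│♟ · ♟ · · · · ♟│6
5│♞ · · · · · ♟ ·│5
4│· ♙ · ♔ ♙ · · ·│4
3│· · ♘ · · ♙ · ♘│3
2│♙ · ♙ ♙ · ♙ · ♙│2
1│♖ · ♗ ♕ · ♗ ♖ ·│1
  ─────────────────
  a b c d e f g h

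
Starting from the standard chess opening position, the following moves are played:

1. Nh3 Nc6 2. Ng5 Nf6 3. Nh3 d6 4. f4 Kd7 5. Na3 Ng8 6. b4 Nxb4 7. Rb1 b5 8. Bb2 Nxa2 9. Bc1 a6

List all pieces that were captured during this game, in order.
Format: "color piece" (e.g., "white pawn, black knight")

Tracking captures:
  Nxb4: captured white pawn
  Nxa2: captured white pawn

white pawn, white pawn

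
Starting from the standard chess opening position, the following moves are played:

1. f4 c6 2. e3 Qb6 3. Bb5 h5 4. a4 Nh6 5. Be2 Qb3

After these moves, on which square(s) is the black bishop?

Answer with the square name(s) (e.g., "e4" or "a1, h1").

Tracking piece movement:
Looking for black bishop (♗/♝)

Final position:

  a b c d e f g h
  ─────────────────
8│♜ ♞ ♝ · ♚ ♝ · ♜│8
7│♟ ♟ · ♟ ♟ ♟ ♟ ·│7
6│· · ♟ · · · · ♞│6
5│· · · · · · · ♟│5
4│♙ · · · · ♙ · ·│4
3│· ♛ · · ♙ · · ·│3
2│· ♙ ♙ ♙ ♗ · ♙ ♙│2
1│♖ ♘ ♗ ♕ ♔ · ♘ ♖│1
  ─────────────────
  a b c d e f g h


c8, f8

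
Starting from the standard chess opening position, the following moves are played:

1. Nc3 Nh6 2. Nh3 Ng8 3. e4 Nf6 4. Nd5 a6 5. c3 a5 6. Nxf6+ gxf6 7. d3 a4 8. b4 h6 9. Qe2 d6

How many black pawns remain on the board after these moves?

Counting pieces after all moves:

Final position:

  a b c d e f g h
  ─────────────────
8│♜ ♞ ♝ ♛ ♚ ♝ · ♜│8
7│· ♟ ♟ · ♟ ♟ · ·│7
6│· · · ♟ · ♟ · ♟│6
5│· · · · · · · ·│5
4│♟ ♙ · · ♙ · · ·│4
3│· · ♙ ♙ · · · ♘│3
2│♙ · · · ♕ ♙ ♙ ♙│2
1│♖ · ♗ · ♔ ♗ · ♖│1
  ─────────────────
  a b c d e f g h


8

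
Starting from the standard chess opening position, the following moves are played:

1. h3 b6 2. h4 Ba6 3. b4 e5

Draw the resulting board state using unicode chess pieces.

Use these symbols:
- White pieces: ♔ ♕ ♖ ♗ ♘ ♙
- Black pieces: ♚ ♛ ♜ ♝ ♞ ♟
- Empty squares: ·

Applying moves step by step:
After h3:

♜ ♞ ♝ ♛ ♚ ♝ ♞ ♜
♟ ♟ ♟ ♟ ♟ ♟ ♟ ♟
· · · · · · · ·
· · · · · · · ·
· · · · · · · ·
· · · · · · · ♙
♙ ♙ ♙ ♙ ♙ ♙ ♙ ·
♖ ♘ ♗ ♕ ♔ ♗ ♘ ♖


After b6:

♜ ♞ ♝ ♛ ♚ ♝ ♞ ♜
♟ · ♟ ♟ ♟ ♟ ♟ ♟
· ♟ · · · · · ·
· · · · · · · ·
· · · · · · · ·
· · · · · · · ♙
♙ ♙ ♙ ♙ ♙ ♙ ♙ ·
♖ ♘ ♗ ♕ ♔ ♗ ♘ ♖


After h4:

♜ ♞ ♝ ♛ ♚ ♝ ♞ ♜
♟ · ♟ ♟ ♟ ♟ ♟ ♟
· ♟ · · · · · ·
· · · · · · · ·
· · · · · · · ♙
· · · · · · · ·
♙ ♙ ♙ ♙ ♙ ♙ ♙ ·
♖ ♘ ♗ ♕ ♔ ♗ ♘ ♖


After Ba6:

♜ ♞ · ♛ ♚ ♝ ♞ ♜
♟ · ♟ ♟ ♟ ♟ ♟ ♟
♝ ♟ · · · · · ·
· · · · · · · ·
· · · · · · · ♙
· · · · · · · ·
♙ ♙ ♙ ♙ ♙ ♙ ♙ ·
♖ ♘ ♗ ♕ ♔ ♗ ♘ ♖


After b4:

♜ ♞ · ♛ ♚ ♝ ♞ ♜
♟ · ♟ ♟ ♟ ♟ ♟ ♟
♝ ♟ · · · · · ·
· · · · · · · ·
· ♙ · · · · · ♙
· · · · · · · ·
♙ · ♙ ♙ ♙ ♙ ♙ ·
♖ ♘ ♗ ♕ ♔ ♗ ♘ ♖


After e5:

♜ ♞ · ♛ ♚ ♝ ♞ ♜
♟ · ♟ ♟ · ♟ ♟ ♟
♝ ♟ · · · · · ·
· · · · ♟ · · ·
· ♙ · · · · · ♙
· · · · · · · ·
♙ · ♙ ♙ ♙ ♙ ♙ ·
♖ ♘ ♗ ♕ ♔ ♗ ♘ ♖



  a b c d e f g h
  ─────────────────
8│♜ ♞ · ♛ ♚ ♝ ♞ ♜│8
7│♟ · ♟ ♟ · ♟ ♟ ♟│7
6│♝ ♟ · · · · · ·│6
5│· · · · ♟ · · ·│5
4│· ♙ · · · · · ♙│4
3│· · · · · · · ·│3
2│♙ · ♙ ♙ ♙ ♙ ♙ ·│2
1│♖ ♘ ♗ ♕ ♔ ♗ ♘ ♖│1
  ─────────────────
  a b c d e f g h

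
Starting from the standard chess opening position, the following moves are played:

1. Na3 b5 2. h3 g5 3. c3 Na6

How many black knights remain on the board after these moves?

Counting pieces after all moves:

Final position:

  a b c d e f g h
  ─────────────────
8│♜ · ♝ ♛ ♚ ♝ ♞ ♜│8
7│♟ · ♟ ♟ ♟ ♟ · ♟│7
6│♞ · · · · · · ·│6
5│· ♟ · · · · ♟ ·│5
4│· · · · · · · ·│4
3│♘ · ♙ · · · · ♙│3
2│♙ ♙ · ♙ ♙ ♙ ♙ ·│2
1│♖ · ♗ ♕ ♔ ♗ ♘ ♖│1
  ─────────────────
  a b c d e f g h


2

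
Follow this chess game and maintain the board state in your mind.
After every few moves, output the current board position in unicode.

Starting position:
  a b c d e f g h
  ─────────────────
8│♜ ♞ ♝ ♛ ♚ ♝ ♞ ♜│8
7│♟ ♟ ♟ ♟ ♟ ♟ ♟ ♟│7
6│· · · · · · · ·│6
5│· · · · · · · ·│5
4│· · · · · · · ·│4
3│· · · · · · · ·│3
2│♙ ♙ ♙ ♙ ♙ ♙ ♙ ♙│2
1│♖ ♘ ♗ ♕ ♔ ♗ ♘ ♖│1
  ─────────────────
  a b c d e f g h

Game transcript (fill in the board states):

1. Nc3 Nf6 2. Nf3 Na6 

  a b c d e f g h
  ─────────────────
8│♜ · ♝ ♛ ♚ ♝ · ♜│8
7│♟ ♟ ♟ ♟ ♟ ♟ ♟ ♟│7
6│♞ · · · · ♞ · ·│6
5│· · · · · · · ·│5
4│· · · · · · · ·│4
3│· · ♘ · · ♘ · ·│3
2│♙ ♙ ♙ ♙ ♙ ♙ ♙ ♙│2
1│♖ · ♗ ♕ ♔ ♗ · ♖│1
  ─────────────────
  a b c d e f g h

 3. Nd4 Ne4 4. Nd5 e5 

  a b c d e f g h
  ─────────────────
8│♜ · ♝ ♛ ♚ ♝ · ♜│8
7│♟ ♟ ♟ ♟ · ♟ ♟ ♟│7
6│♞ · · · · · · ·│6
5│· · · ♘ ♟ · · ·│5
4│· · · ♘ ♞ · · ·│4
3│· · · · · · · ·│3
2│♙ ♙ ♙ ♙ ♙ ♙ ♙ ♙│2
1│♖ · ♗ ♕ ♔ ♗ · ♖│1
  ─────────────────
  a b c d e f g h

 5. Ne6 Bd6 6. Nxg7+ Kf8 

  a b c d e f g h
  ─────────────────
8│♜ · ♝ ♛ · ♚ · ♜│8
7│♟ ♟ ♟ ♟ · ♟ ♘ ♟│7
6│♞ · · ♝ · · · ·│6
5│· · · ♘ ♟ · · ·│5
4│· · · · ♞ · · ·│4
3│· · · · · · · ·│3
2│♙ ♙ ♙ ♙ ♙ ♙ ♙ ♙│2
1│♖ · ♗ ♕ ♔ ♗ · ♖│1
  ─────────────────
  a b c d e f g h

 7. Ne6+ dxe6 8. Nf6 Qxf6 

  a b c d e f g h
  ─────────────────
8│♜ · ♝ · · ♚ · ♜│8
7│♟ ♟ ♟ · · ♟ · ♟│7
6│♞ · · ♝ ♟ ♛ · ·│6
5│· · · · ♟ · · ·│5
4│· · · · ♞ · · ·│4
3│· · · · · · · ·│3
2│♙ ♙ ♙ ♙ ♙ ♙ ♙ ♙│2
1│♖ · ♗ ♕ ♔ ♗ · ♖│1
  ─────────────────
  a b c d e f g h

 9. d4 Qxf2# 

  a b c d e f g h
  ─────────────────
8│♜ · ♝ · · ♚ · ♜│8
7│♟ ♟ ♟ · · ♟ · ♟│7
6│♞ · · ♝ ♟ · · ·│6
5│· · · · ♟ · · ·│5
4│· · · ♙ ♞ · · ·│4
3│· · · · · · · ·│3
2│♙ ♙ ♙ · ♙ ♛ ♙ ♙│2
1│♖ · ♗ ♕ ♔ ♗ · ♖│1
  ─────────────────
  a b c d e f g h


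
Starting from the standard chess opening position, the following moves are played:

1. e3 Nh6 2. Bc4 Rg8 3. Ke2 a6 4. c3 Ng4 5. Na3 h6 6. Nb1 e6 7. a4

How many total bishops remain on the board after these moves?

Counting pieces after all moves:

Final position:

  a b c d e f g h
  ─────────────────
8│♜ ♞ ♝ ♛ ♚ ♝ ♜ ·│8
7│· ♟ ♟ ♟ · ♟ ♟ ·│7
6│♟ · · · ♟ · · ♟│6
5│· · · · · · · ·│5
4│♙ · ♗ · · · ♞ ·│4
3│· · ♙ · ♙ · · ·│3
2│· ♙ · ♙ ♔ ♙ ♙ ♙│2
1│♖ ♘ ♗ ♕ · · ♘ ♖│1
  ─────────────────
  a b c d e f g h


4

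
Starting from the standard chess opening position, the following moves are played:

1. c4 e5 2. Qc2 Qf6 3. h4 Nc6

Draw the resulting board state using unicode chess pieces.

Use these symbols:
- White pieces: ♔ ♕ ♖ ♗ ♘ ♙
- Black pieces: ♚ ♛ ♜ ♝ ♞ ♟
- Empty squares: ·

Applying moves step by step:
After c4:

♜ ♞ ♝ ♛ ♚ ♝ ♞ ♜
♟ ♟ ♟ ♟ ♟ ♟ ♟ ♟
· · · · · · · ·
· · · · · · · ·
· · ♙ · · · · ·
· · · · · · · ·
♙ ♙ · ♙ ♙ ♙ ♙ ♙
♖ ♘ ♗ ♕ ♔ ♗ ♘ ♖


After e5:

♜ ♞ ♝ ♛ ♚ ♝ ♞ ♜
♟ ♟ ♟ ♟ · ♟ ♟ ♟
· · · · · · · ·
· · · · ♟ · · ·
· · ♙ · · · · ·
· · · · · · · ·
♙ ♙ · ♙ ♙ ♙ ♙ ♙
♖ ♘ ♗ ♕ ♔ ♗ ♘ ♖


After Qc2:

♜ ♞ ♝ ♛ ♚ ♝ ♞ ♜
♟ ♟ ♟ ♟ · ♟ ♟ ♟
· · · · · · · ·
· · · · ♟ · · ·
· · ♙ · · · · ·
· · · · · · · ·
♙ ♙ ♕ ♙ ♙ ♙ ♙ ♙
♖ ♘ ♗ · ♔ ♗ ♘ ♖


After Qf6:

♜ ♞ ♝ · ♚ ♝ ♞ ♜
♟ ♟ ♟ ♟ · ♟ ♟ ♟
· · · · · ♛ · ·
· · · · ♟ · · ·
· · ♙ · · · · ·
· · · · · · · ·
♙ ♙ ♕ ♙ ♙ ♙ ♙ ♙
♖ ♘ ♗ · ♔ ♗ ♘ ♖


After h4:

♜ ♞ ♝ · ♚ ♝ ♞ ♜
♟ ♟ ♟ ♟ · ♟ ♟ ♟
· · · · · ♛ · ·
· · · · ♟ · · ·
· · ♙ · · · · ♙
· · · · · · · ·
♙ ♙ ♕ ♙ ♙ ♙ ♙ ·
♖ ♘ ♗ · ♔ ♗ ♘ ♖


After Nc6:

♜ · ♝ · ♚ ♝ ♞ ♜
♟ ♟ ♟ ♟ · ♟ ♟ ♟
· · ♞ · · ♛ · ·
· · · · ♟ · · ·
· · ♙ · · · · ♙
· · · · · · · ·
♙ ♙ ♕ ♙ ♙ ♙ ♙ ·
♖ ♘ ♗ · ♔ ♗ ♘ ♖



  a b c d e f g h
  ─────────────────
8│♜ · ♝ · ♚ ♝ ♞ ♜│8
7│♟ ♟ ♟ ♟ · ♟ ♟ ♟│7
6│· · ♞ · · ♛ · ·│6
5│· · · · ♟ · · ·│5
4│· · ♙ · · · · ♙│4
3│· · · · · · · ·│3
2│♙ ♙ ♕ ♙ ♙ ♙ ♙ ·│2
1│♖ ♘ ♗ · ♔ ♗ ♘ ♖│1
  ─────────────────
  a b c d e f g h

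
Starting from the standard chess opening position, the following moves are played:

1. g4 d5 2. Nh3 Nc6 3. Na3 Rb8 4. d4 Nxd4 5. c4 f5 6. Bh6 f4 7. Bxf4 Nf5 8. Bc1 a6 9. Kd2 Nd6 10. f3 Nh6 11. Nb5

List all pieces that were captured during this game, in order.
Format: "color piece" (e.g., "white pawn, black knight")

Tracking captures:
  Nxd4: captured white pawn
  Bxf4: captured black pawn

white pawn, black pawn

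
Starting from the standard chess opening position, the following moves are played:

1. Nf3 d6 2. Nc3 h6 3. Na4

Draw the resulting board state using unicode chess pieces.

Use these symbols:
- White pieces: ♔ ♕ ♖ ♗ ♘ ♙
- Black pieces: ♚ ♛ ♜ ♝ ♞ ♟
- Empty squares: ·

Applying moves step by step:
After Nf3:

♜ ♞ ♝ ♛ ♚ ♝ ♞ ♜
♟ ♟ ♟ ♟ ♟ ♟ ♟ ♟
· · · · · · · ·
· · · · · · · ·
· · · · · · · ·
· · · · · ♘ · ·
♙ ♙ ♙ ♙ ♙ ♙ ♙ ♙
♖ ♘ ♗ ♕ ♔ ♗ · ♖


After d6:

♜ ♞ ♝ ♛ ♚ ♝ ♞ ♜
♟ ♟ ♟ · ♟ ♟ ♟ ♟
· · · ♟ · · · ·
· · · · · · · ·
· · · · · · · ·
· · · · · ♘ · ·
♙ ♙ ♙ ♙ ♙ ♙ ♙ ♙
♖ ♘ ♗ ♕ ♔ ♗ · ♖


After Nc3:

♜ ♞ ♝ ♛ ♚ ♝ ♞ ♜
♟ ♟ ♟ · ♟ ♟ ♟ ♟
· · · ♟ · · · ·
· · · · · · · ·
· · · · · · · ·
· · ♘ · · ♘ · ·
♙ ♙ ♙ ♙ ♙ ♙ ♙ ♙
♖ · ♗ ♕ ♔ ♗ · ♖


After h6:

♜ ♞ ♝ ♛ ♚ ♝ ♞ ♜
♟ ♟ ♟ · ♟ ♟ ♟ ·
· · · ♟ · · · ♟
· · · · · · · ·
· · · · · · · ·
· · ♘ · · ♘ · ·
♙ ♙ ♙ ♙ ♙ ♙ ♙ ♙
♖ · ♗ ♕ ♔ ♗ · ♖


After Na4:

♜ ♞ ♝ ♛ ♚ ♝ ♞ ♜
♟ ♟ ♟ · ♟ ♟ ♟ ·
· · · ♟ · · · ♟
· · · · · · · ·
♘ · · · · · · ·
· · · · · ♘ · ·
♙ ♙ ♙ ♙ ♙ ♙ ♙ ♙
♖ · ♗ ♕ ♔ ♗ · ♖



  a b c d e f g h
  ─────────────────
8│♜ ♞ ♝ ♛ ♚ ♝ ♞ ♜│8
7│♟ ♟ ♟ · ♟ ♟ ♟ ·│7
6│· · · ♟ · · · ♟│6
5│· · · · · · · ·│5
4│♘ · · · · · · ·│4
3│· · · · · ♘ · ·│3
2│♙ ♙ ♙ ♙ ♙ ♙ ♙ ♙│2
1│♖ · ♗ ♕ ♔ ♗ · ♖│1
  ─────────────────
  a b c d e f g h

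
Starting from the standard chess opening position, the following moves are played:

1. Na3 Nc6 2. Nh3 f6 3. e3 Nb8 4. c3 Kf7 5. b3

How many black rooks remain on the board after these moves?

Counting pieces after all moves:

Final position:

  a b c d e f g h
  ─────────────────
8│♜ ♞ ♝ ♛ · ♝ ♞ ♜│8
7│♟ ♟ ♟ ♟ ♟ ♚ ♟ ♟│7
6│· · · · · ♟ · ·│6
5│· · · · · · · ·│5
4│· · · · · · · ·│4
3│♘ ♙ ♙ · ♙ · · ♘│3
2│♙ · · ♙ · ♙ ♙ ♙│2
1│♖ · ♗ ♕ ♔ ♗ · ♖│1
  ─────────────────
  a b c d e f g h


2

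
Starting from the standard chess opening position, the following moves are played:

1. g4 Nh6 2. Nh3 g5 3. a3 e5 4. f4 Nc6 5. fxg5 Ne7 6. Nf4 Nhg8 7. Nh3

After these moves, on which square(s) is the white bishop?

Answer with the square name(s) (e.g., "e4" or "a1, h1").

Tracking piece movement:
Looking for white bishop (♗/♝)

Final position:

  a b c d e f g h
  ─────────────────
8│♜ · ♝ ♛ ♚ ♝ ♞ ♜│8
7│♟ ♟ ♟ ♟ ♞ ♟ · ♟│7
6│· · · · · · · ·│6
5│· · · · ♟ · ♙ ·│5
4│· · · · · · ♙ ·│4
3│♙ · · · · · · ♘│3
2│· ♙ ♙ ♙ ♙ · · ♙│2
1│♖ ♘ ♗ ♕ ♔ ♗ · ♖│1
  ─────────────────
  a b c d e f g h


c1, f1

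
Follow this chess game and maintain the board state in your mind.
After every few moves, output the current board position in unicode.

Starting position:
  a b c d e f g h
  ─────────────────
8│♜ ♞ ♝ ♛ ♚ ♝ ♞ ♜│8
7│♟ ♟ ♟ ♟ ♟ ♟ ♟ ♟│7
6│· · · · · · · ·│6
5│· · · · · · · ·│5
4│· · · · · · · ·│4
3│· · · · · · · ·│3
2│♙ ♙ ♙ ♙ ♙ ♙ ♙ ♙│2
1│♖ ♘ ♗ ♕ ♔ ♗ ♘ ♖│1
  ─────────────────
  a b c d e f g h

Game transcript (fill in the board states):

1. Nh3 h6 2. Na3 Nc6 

  a b c d e f g h
  ─────────────────
8│♜ · ♝ ♛ ♚ ♝ ♞ ♜│8
7│♟ ♟ ♟ ♟ ♟ ♟ ♟ ·│7
6│· · ♞ · · · · ♟│6
5│· · · · · · · ·│5
4│· · · · · · · ·│4
3│♘ · · · · · · ♘│3
2│♙ ♙ ♙ ♙ ♙ ♙ ♙ ♙│2
1│♖ · ♗ ♕ ♔ ♗ · ♖│1
  ─────────────────
  a b c d e f g h

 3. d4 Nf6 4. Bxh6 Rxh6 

  a b c d e f g h
  ─────────────────
8│♜ · ♝ ♛ ♚ ♝ · ·│8
7│♟ ♟ ♟ ♟ ♟ ♟ ♟ ·│7
6│· · ♞ · · ♞ · ♜│6
5│· · · · · · · ·│5
4│· · · ♙ · · · ·│4
3│♘ · · · · · · ♘│3
2│♙ ♙ ♙ · ♙ ♙ ♙ ♙│2
1│♖ · · ♕ ♔ ♗ · ♖│1
  ─────────────────
  a b c d e f g h

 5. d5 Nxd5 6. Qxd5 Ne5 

  a b c d e f g h
  ─────────────────
8│♜ · ♝ ♛ ♚ ♝ · ·│8
7│♟ ♟ ♟ ♟ ♟ ♟ ♟ ·│7
6│· · · · · · · ♜│6
5│· · · ♕ ♞ · · ·│5
4│· · · · · · · ·│4
3│♘ · · · · · · ♘│3
2│♙ ♙ ♙ · ♙ ♙ ♙ ♙│2
1│♖ · · · ♔ ♗ · ♖│1
  ─────────────────
  a b c d e f g h

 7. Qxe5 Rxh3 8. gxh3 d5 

  a b c d e f g h
  ─────────────────
8│♜ · ♝ ♛ ♚ ♝ · ·│8
7│♟ ♟ ♟ · ♟ ♟ ♟ ·│7
6│· · · · · · · ·│6
5│· · · ♟ ♕ · · ·│5
4│· · · · · · · ·│4
3│♘ · · · · · · ♙│3
2│♙ ♙ ♙ · ♙ ♙ · ♙│2
1│♖ · · · ♔ ♗ · ♖│1
  ─────────────────
  a b c d e f g h



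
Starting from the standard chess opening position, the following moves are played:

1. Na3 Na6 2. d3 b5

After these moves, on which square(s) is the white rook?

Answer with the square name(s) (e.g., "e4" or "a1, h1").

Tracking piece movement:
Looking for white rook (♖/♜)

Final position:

  a b c d e f g h
  ─────────────────
8│♜ · ♝ ♛ ♚ ♝ ♞ ♜│8
7│♟ · ♟ ♟ ♟ ♟ ♟ ♟│7
6│♞ · · · · · · ·│6
5│· ♟ · · · · · ·│5
4│· · · · · · · ·│4
3│♘ · · ♙ · · · ·│3
2│♙ ♙ ♙ · ♙ ♙ ♙ ♙│2
1│♖ · ♗ ♕ ♔ ♗ ♘ ♖│1
  ─────────────────
  a b c d e f g h


a1, h1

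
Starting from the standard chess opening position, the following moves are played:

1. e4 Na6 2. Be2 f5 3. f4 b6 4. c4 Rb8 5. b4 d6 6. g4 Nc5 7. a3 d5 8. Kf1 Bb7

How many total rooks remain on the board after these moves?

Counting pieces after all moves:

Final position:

  a b c d e f g h
  ─────────────────
8│· ♜ · ♛ ♚ ♝ ♞ ♜│8
7│♟ ♝ ♟ · ♟ · ♟ ♟│7
6│· ♟ · · · · · ·│6
5│· · ♞ ♟ · ♟ · ·│5
4│· ♙ ♙ · ♙ ♙ ♙ ·│4
3│♙ · · · · · · ·│3
2│· · · ♙ ♗ · · ♙│2
1│♖ ♘ ♗ ♕ · ♔ ♘ ♖│1
  ─────────────────
  a b c d e f g h


4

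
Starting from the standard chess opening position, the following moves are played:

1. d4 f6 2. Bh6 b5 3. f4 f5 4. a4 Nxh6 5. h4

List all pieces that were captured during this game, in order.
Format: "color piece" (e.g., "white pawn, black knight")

Tracking captures:
  Nxh6: captured white bishop

white bishop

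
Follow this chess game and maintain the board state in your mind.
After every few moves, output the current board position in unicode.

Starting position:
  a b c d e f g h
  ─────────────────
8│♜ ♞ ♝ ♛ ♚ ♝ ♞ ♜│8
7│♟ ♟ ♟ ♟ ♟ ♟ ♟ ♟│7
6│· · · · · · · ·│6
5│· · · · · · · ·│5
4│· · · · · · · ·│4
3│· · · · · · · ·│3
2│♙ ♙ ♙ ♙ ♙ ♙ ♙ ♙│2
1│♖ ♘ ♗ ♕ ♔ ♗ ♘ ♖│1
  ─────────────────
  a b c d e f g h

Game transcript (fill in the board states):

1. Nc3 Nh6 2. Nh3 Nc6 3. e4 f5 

  a b c d e f g h
  ─────────────────
8│♜ · ♝ ♛ ♚ ♝ · ♜│8
7│♟ ♟ ♟ ♟ ♟ · ♟ ♟│7
6│· · ♞ · · · · ♞│6
5│· · · · · ♟ · ·│5
4│· · · · ♙ · · ·│4
3│· · ♘ · · · · ♘│3
2│♙ ♙ ♙ ♙ · ♙ ♙ ♙│2
1│♖ · ♗ ♕ ♔ ♗ · ♖│1
  ─────────────────
  a b c d e f g h

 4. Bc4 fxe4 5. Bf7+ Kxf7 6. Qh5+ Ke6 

  a b c d e f g h
  ─────────────────
8│♜ · ♝ ♛ · ♝ · ♜│8
7│♟ ♟ ♟ ♟ ♟ · ♟ ♟│7
6│· · ♞ · ♚ · · ♞│6
5│· · · · · · · ♕│5
4│· · · · ♟ · · ·│4
3│· · ♘ · · · · ♘│3
2│♙ ♙ ♙ ♙ · ♙ ♙ ♙│2
1│♖ · ♗ · ♔ · · ♖│1
  ─────────────────
  a b c d e f g h

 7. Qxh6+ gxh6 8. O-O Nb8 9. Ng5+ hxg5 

  a b c d e f g h
  ─────────────────
8│♜ ♞ ♝ ♛ · ♝ · ♜│8
7│♟ ♟ ♟ ♟ ♟ · · ♟│7
6│· · · · ♚ · · ·│6
5│· · · · · · ♟ ·│5
4│· · · · ♟ · · ·│4
3│· · ♘ · · · · ·│3
2│♙ ♙ ♙ ♙ · ♙ ♙ ♙│2
1│♖ · ♗ · · ♖ ♔ ·│1
  ─────────────────
  a b c d e f g h

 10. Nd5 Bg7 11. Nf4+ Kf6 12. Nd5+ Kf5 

  a b c d e f g h
  ─────────────────
8│♜ ♞ ♝ ♛ · · · ♜│8
7│♟ ♟ ♟ ♟ ♟ · ♝ ♟│7
6│· · · · · · · ·│6
5│· · · ♘ · ♚ ♟ ·│5
4│· · · · ♟ · · ·│4
3│· · · · · · · ·│3
2│♙ ♙ ♙ ♙ · ♙ ♙ ♙│2
1│♖ · ♗ · · ♖ ♔ ·│1
  ─────────────────
  a b c d e f g h

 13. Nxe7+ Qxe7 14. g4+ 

  a b c d e f g h
  ─────────────────
8│♜ ♞ ♝ · · · · ♜│8
7│♟ ♟ ♟ ♟ ♛ · ♝ ♟│7
6│· · · · · · · ·│6
5│· · · · · ♚ ♟ ·│5
4│· · · · ♟ · ♙ ·│4
3│· · · · · · · ·│3
2│♙ ♙ ♙ ♙ · ♙ · ♙│2
1│♖ · ♗ · · ♖ ♔ ·│1
  ─────────────────
  a b c d e f g h


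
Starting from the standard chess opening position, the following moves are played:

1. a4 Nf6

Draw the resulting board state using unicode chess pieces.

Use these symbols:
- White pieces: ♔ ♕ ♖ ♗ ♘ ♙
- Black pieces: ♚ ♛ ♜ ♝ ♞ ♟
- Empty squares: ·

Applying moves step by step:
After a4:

♜ ♞ ♝ ♛ ♚ ♝ ♞ ♜
♟ ♟ ♟ ♟ ♟ ♟ ♟ ♟
· · · · · · · ·
· · · · · · · ·
♙ · · · · · · ·
· · · · · · · ·
· ♙ ♙ ♙ ♙ ♙ ♙ ♙
♖ ♘ ♗ ♕ ♔ ♗ ♘ ♖


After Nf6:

♜ ♞ ♝ ♛ ♚ ♝ · ♜
♟ ♟ ♟ ♟ ♟ ♟ ♟ ♟
· · · · · ♞ · ·
· · · · · · · ·
♙ · · · · · · ·
· · · · · · · ·
· ♙ ♙ ♙ ♙ ♙ ♙ ♙
♖ ♘ ♗ ♕ ♔ ♗ ♘ ♖



  a b c d e f g h
  ─────────────────
8│♜ ♞ ♝ ♛ ♚ ♝ · ♜│8
7│♟ ♟ ♟ ♟ ♟ ♟ ♟ ♟│7
6│· · · · · ♞ · ·│6
5│· · · · · · · ·│5
4│♙ · · · · · · ·│4
3│· · · · · · · ·│3
2│· ♙ ♙ ♙ ♙ ♙ ♙ ♙│2
1│♖ ♘ ♗ ♕ ♔ ♗ ♘ ♖│1
  ─────────────────
  a b c d e f g h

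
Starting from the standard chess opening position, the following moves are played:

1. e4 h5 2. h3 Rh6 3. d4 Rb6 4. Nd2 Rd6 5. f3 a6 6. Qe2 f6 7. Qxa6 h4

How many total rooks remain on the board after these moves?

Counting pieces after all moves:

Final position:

  a b c d e f g h
  ─────────────────
8│♜ ♞ ♝ ♛ ♚ ♝ ♞ ·│8
7│· ♟ ♟ ♟ ♟ · ♟ ·│7
6│♕ · · ♜ · ♟ · ·│6
5│· · · · · · · ·│5
4│· · · ♙ ♙ · · ♟│4
3│· · · · · ♙ · ♙│3
2│♙ ♙ ♙ ♘ · · ♙ ·│2
1│♖ · ♗ · ♔ ♗ ♘ ♖│1
  ─────────────────
  a b c d e f g h


4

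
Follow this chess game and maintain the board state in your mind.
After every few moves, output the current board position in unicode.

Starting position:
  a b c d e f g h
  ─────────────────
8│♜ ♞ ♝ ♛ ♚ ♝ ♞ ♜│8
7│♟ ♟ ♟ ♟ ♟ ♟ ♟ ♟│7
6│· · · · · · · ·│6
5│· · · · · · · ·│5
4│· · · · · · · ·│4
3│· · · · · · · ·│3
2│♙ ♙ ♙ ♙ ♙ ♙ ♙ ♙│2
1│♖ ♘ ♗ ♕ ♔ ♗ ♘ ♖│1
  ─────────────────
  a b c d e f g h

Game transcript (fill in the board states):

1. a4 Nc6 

  a b c d e f g h
  ─────────────────
8│♜ · ♝ ♛ ♚ ♝ ♞ ♜│8
7│♟ ♟ ♟ ♟ ♟ ♟ ♟ ♟│7
6│· · ♞ · · · · ·│6
5│· · · · · · · ·│5
4│♙ · · · · · · ·│4
3│· · · · · · · ·│3
2│· ♙ ♙ ♙ ♙ ♙ ♙ ♙│2
1│♖ ♘ ♗ ♕ ♔ ♗ ♘ ♖│1
  ─────────────────
  a b c d e f g h

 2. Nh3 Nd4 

  a b c d e f g h
  ─────────────────
8│♜ · ♝ ♛ ♚ ♝ ♞ ♜│8
7│♟ ♟ ♟ ♟ ♟ ♟ ♟ ♟│7
6│· · · · · · · ·│6
5│· · · · · · · ·│5
4│♙ · · ♞ · · · ·│4
3│· · · · · · · ♘│3
2│· ♙ ♙ ♙ ♙ ♙ ♙ ♙│2
1│♖ ♘ ♗ ♕ ♔ ♗ · ♖│1
  ─────────────────
  a b c d e f g h

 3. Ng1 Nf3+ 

  a b c d e f g h
  ─────────────────
8│♜ · ♝ ♛ ♚ ♝ ♞ ♜│8
7│♟ ♟ ♟ ♟ ♟ ♟ ♟ ♟│7
6│· · · · · · · ·│6
5│· · · · · · · ·│5
4│♙ · · · · · · ·│4
3│· · · · · ♞ · ·│3
2│· ♙ ♙ ♙ ♙ ♙ ♙ ♙│2
1│♖ ♘ ♗ ♕ ♔ ♗ ♘ ♖│1
  ─────────────────
  a b c d e f g h

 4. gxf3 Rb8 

  a b c d e f g h
  ─────────────────
8│· ♜ ♝ ♛ ♚ ♝ ♞ ♜│8
7│♟ ♟ ♟ ♟ ♟ ♟ ♟ ♟│7
6│· · · · · · · ·│6
5│· · · · · · · ·│5
4│♙ · · · · · · ·│4
3│· · · · · ♙ · ·│3
2│· ♙ ♙ ♙ ♙ ♙ · ♙│2
1│♖ ♘ ♗ ♕ ♔ ♗ ♘ ♖│1
  ─────────────────
  a b c d e f g h

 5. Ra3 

  a b c d e f g h
  ─────────────────
8│· ♜ ♝ ♛ ♚ ♝ ♞ ♜│8
7│♟ ♟ ♟ ♟ ♟ ♟ ♟ ♟│7
6│· · · · · · · ·│6
5│· · · · · · · ·│5
4│♙ · · · · · · ·│4
3│♖ · · · · ♙ · ·│3
2│· ♙ ♙ ♙ ♙ ♙ · ♙│2
1│· ♘ ♗ ♕ ♔ ♗ ♘ ♖│1
  ─────────────────
  a b c d e f g h


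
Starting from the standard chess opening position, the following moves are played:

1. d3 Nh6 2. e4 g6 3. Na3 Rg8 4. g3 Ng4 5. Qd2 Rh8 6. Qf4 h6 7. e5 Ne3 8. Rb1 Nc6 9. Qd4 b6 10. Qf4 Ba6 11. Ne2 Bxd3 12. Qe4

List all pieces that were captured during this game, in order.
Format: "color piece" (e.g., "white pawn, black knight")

Tracking captures:
  Bxd3: captured white pawn

white pawn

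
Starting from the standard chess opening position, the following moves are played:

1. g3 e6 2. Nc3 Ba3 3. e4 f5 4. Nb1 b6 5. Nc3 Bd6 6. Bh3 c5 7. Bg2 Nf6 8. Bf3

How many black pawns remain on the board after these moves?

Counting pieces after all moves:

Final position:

  a b c d e f g h
  ─────────────────
8│♜ ♞ ♝ ♛ ♚ · · ♜│8
7│♟ · · ♟ · · ♟ ♟│7
6│· ♟ · ♝ ♟ ♞ · ·│6
5│· · ♟ · · ♟ · ·│5
4│· · · · ♙ · · ·│4
3│· · ♘ · · ♗ ♙ ·│3
2│♙ ♙ ♙ ♙ · ♙ · ♙│2
1│♖ · ♗ ♕ ♔ · ♘ ♖│1
  ─────────────────
  a b c d e f g h


8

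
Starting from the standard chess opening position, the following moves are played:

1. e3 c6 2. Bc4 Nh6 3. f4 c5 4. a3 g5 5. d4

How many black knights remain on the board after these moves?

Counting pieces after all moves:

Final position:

  a b c d e f g h
  ─────────────────
8│♜ ♞ ♝ ♛ ♚ ♝ · ♜│8
7│♟ ♟ · ♟ ♟ ♟ · ♟│7
6│· · · · · · · ♞│6
5│· · ♟ · · · ♟ ·│5
4│· · ♗ ♙ · ♙ · ·│4
3│♙ · · · ♙ · · ·│3
2│· ♙ ♙ · · · ♙ ♙│2
1│♖ ♘ ♗ ♕ ♔ · ♘ ♖│1
  ─────────────────
  a b c d e f g h


2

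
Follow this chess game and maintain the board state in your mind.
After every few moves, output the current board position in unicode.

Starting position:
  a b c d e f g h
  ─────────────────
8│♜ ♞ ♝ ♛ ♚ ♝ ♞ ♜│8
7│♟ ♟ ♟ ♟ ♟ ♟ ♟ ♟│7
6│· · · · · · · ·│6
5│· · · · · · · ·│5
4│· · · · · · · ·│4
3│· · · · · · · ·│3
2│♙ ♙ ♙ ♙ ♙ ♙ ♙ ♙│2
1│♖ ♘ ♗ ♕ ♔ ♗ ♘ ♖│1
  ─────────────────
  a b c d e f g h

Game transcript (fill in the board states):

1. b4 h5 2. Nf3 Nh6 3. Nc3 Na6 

  a b c d e f g h
  ─────────────────
8│♜ · ♝ ♛ ♚ ♝ · ♜│8
7│♟ ♟ ♟ ♟ ♟ ♟ ♟ ·│7
6│♞ · · · · · · ♞│6
5│· · · · · · · ♟│5
4│· ♙ · · · · · ·│4
3│· · ♘ · · ♘ · ·│3
2│♙ · ♙ ♙ ♙ ♙ ♙ ♙│2
1│♖ · ♗ ♕ ♔ ♗ · ♖│1
  ─────────────────
  a b c d e f g h

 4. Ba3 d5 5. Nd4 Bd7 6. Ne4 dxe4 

  a b c d e f g h
  ─────────────────
8│♜ · · ♛ ♚ ♝ · ♜│8
7│♟ ♟ ♟ ♝ ♟ ♟ ♟ ·│7
6│♞ · · · · · · ♞│6
5│· · · · · · · ♟│5
4│· ♙ · ♘ ♟ · · ·│4
3│♗ · · · · · · ·│3
2│♙ · ♙ ♙ ♙ ♙ ♙ ♙│2
1│♖ · · ♕ ♔ ♗ · ♖│1
  ─────────────────
  a b c d e f g h

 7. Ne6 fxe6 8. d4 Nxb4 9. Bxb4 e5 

  a b c d e f g h
  ─────────────────
8│♜ · · ♛ ♚ ♝ · ♜│8
7│♟ ♟ ♟ ♝ ♟ · ♟ ·│7
6│· · · · · · · ♞│6
5│· · · · ♟ · · ♟│5
4│· ♗ · ♙ ♟ · · ·│4
3│· · · · · · · ·│3
2│♙ · ♙ · ♙ ♙ ♙ ♙│2
1│♖ · · ♕ ♔ ♗ · ♖│1
  ─────────────────
  a b c d e f g h

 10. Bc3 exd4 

  a b c d e f g h
  ─────────────────
8│♜ · · ♛ ♚ ♝ · ♜│8
7│♟ ♟ ♟ ♝ ♟ · ♟ ·│7
6│· · · · · · · ♞│6
5│· · · · · · · ♟│5
4│· · · ♟ ♟ · · ·│4
3│· · ♗ · · · · ·│3
2│♙ · ♙ · ♙ ♙ ♙ ♙│2
1│♖ · · ♕ ♔ ♗ · ♖│1
  ─────────────────
  a b c d e f g h


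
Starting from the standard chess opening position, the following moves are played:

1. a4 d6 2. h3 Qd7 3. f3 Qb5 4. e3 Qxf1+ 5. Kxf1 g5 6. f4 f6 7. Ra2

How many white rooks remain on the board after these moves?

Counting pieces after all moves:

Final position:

  a b c d e f g h
  ─────────────────
8│♜ ♞ ♝ · ♚ ♝ ♞ ♜│8
7│♟ ♟ ♟ · ♟ · · ♟│7
6│· · · ♟ · ♟ · ·│6
5│· · · · · · ♟ ·│5
4│♙ · · · · ♙ · ·│4
3│· · · · ♙ · · ♙│3
2│♖ ♙ ♙ ♙ · · ♙ ·│2
1│· ♘ ♗ ♕ · ♔ ♘ ♖│1
  ─────────────────
  a b c d e f g h


2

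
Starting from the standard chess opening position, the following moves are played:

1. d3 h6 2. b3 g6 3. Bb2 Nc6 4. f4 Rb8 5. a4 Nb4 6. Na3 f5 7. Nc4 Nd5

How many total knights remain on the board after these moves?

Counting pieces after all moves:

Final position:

  a b c d e f g h
  ─────────────────
8│· ♜ ♝ ♛ ♚ ♝ ♞ ♜│8
7│♟ ♟ ♟ ♟ ♟ · · ·│7
6│· · · · · · ♟ ♟│6
5│· · · ♞ · ♟ · ·│5
4│♙ · ♘ · · ♙ · ·│4
3│· ♙ · ♙ · · · ·│3
2│· ♗ ♙ · ♙ · ♙ ♙│2
1│♖ · · ♕ ♔ ♗ ♘ ♖│1
  ─────────────────
  a b c d e f g h


4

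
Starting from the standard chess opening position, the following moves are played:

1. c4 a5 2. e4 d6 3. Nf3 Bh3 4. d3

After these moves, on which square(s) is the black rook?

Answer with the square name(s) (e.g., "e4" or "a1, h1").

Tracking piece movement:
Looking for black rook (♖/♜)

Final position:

  a b c d e f g h
  ─────────────────
8│♜ ♞ · ♛ ♚ ♝ ♞ ♜│8
7│· ♟ ♟ · ♟ ♟ ♟ ♟│7
6│· · · ♟ · · · ·│6
5│♟ · · · · · · ·│5
4│· · ♙ · ♙ · · ·│4
3│· · · ♙ · ♘ · ♝│3
2│♙ ♙ · · · ♙ ♙ ♙│2
1│♖ ♘ ♗ ♕ ♔ ♗ · ♖│1
  ─────────────────
  a b c d e f g h


a8, h8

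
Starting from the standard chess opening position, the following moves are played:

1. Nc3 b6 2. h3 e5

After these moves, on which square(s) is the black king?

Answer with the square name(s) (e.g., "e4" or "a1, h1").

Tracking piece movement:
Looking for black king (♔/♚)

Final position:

  a b c d e f g h
  ─────────────────
8│♜ ♞ ♝ ♛ ♚ ♝ ♞ ♜│8
7│♟ · ♟ ♟ · ♟ ♟ ♟│7
6│· ♟ · · · · · ·│6
5│· · · · ♟ · · ·│5
4│· · · · · · · ·│4
3│· · ♘ · · · · ♙│3
2│♙ ♙ ♙ ♙ ♙ ♙ ♙ ·│2
1│♖ · ♗ ♕ ♔ ♗ ♘ ♖│1
  ─────────────────
  a b c d e f g h


e8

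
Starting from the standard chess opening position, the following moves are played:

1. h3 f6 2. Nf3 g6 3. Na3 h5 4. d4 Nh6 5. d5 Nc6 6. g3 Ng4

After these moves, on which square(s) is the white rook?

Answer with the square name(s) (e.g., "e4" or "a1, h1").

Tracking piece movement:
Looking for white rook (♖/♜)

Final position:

  a b c d e f g h
  ─────────────────
8│♜ · ♝ ♛ ♚ ♝ · ♜│8
7│♟ ♟ ♟ ♟ ♟ · · ·│7
6│· · ♞ · · ♟ ♟ ·│6
5│· · · ♙ · · · ♟│5
4│· · · · · · ♞ ·│4
3│♘ · · · · ♘ ♙ ♙│3
2│♙ ♙ ♙ · ♙ ♙ · ·│2
1│♖ · ♗ ♕ ♔ ♗ · ♖│1
  ─────────────────
  a b c d e f g h


a1, h1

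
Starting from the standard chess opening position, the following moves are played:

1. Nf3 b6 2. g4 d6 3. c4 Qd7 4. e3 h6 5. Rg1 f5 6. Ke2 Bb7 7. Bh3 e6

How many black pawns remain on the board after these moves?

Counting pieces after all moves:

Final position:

  a b c d e f g h
  ─────────────────
8│♜ ♞ · · ♚ ♝ ♞ ♜│8
7│♟ ♝ ♟ ♛ · · ♟ ·│7
6│· ♟ · ♟ ♟ · · ♟│6
5│· · · · · ♟ · ·│5
4│· · ♙ · · · ♙ ·│4
3│· · · · ♙ ♘ · ♗│3
2│♙ ♙ · ♙ ♔ ♙ · ♙│2
1│♖ ♘ ♗ ♕ · · ♖ ·│1
  ─────────────────
  a b c d e f g h


8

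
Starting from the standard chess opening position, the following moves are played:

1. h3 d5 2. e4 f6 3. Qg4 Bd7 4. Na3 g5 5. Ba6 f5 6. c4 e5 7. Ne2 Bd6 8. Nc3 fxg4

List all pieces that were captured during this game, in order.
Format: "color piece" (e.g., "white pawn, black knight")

Tracking captures:
  fxg4: captured white queen

white queen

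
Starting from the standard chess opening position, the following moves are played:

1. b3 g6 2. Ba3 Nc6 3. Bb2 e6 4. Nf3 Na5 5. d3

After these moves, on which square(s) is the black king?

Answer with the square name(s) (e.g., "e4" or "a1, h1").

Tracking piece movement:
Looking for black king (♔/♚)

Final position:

  a b c d e f g h
  ─────────────────
8│♜ · ♝ ♛ ♚ ♝ ♞ ♜│8
7│♟ ♟ ♟ ♟ · ♟ · ♟│7
6│· · · · ♟ · ♟ ·│6
5│♞ · · · · · · ·│5
4│· · · · · · · ·│4
3│· ♙ · ♙ · ♘ · ·│3
2│♙ ♗ ♙ · ♙ ♙ ♙ ♙│2
1│♖ ♘ · ♕ ♔ ♗ · ♖│1
  ─────────────────
  a b c d e f g h


e8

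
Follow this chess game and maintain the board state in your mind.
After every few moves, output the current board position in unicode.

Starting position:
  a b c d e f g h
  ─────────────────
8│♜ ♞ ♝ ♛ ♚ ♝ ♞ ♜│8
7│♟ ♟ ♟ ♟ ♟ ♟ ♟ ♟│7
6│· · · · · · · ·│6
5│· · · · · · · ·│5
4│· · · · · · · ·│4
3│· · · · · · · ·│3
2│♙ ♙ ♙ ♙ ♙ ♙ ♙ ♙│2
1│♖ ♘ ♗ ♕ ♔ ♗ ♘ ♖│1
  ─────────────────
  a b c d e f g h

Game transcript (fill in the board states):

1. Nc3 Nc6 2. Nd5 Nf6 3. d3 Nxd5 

  a b c d e f g h
  ─────────────────
8│♜ · ♝ ♛ ♚ ♝ · ♜│8
7│♟ ♟ ♟ ♟ ♟ ♟ ♟ ♟│7
6│· · ♞ · · · · ·│6
5│· · · ♞ · · · ·│5
4│· · · · · · · ·│4
3│· · · ♙ · · · ·│3
2│♙ ♙ ♙ · ♙ ♙ ♙ ♙│2
1│♖ · ♗ ♕ ♔ ♗ ♘ ♖│1
  ─────────────────
  a b c d e f g h

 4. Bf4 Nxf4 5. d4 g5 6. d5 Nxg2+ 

  a b c d e f g h
  ─────────────────
8│♜ · ♝ ♛ ♚ ♝ · ♜│8
7│♟ ♟ ♟ ♟ ♟ ♟ · ♟│7
6│· · ♞ · · · · ·│6
5│· · · ♙ · · ♟ ·│5
4│· · · · · · · ·│4
3│· · · · · · · ·│3
2│♙ ♙ ♙ · ♙ ♙ ♞ ♙│2
1│♖ · · ♕ ♔ ♗ ♘ ♖│1
  ─────────────────
  a b c d e f g h

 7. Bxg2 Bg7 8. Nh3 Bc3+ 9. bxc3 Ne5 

  a b c d e f g h
  ─────────────────
8│♜ · ♝ ♛ ♚ · · ♜│8
7│♟ ♟ ♟ ♟ ♟ ♟ · ♟│7
6│· · · · · · · ·│6
5│· · · ♙ ♞ · ♟ ·│5
4│· · · · · · · ·│4
3│· · ♙ · · · · ♘│3
2│♙ · ♙ · ♙ ♙ ♗ ♙│2
1│♖ · · ♕ ♔ · · ♖│1
  ─────────────────
  a b c d e f g h

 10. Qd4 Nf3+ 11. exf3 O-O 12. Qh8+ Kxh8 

  a b c d e f g h
  ─────────────────
8│♜ · ♝ ♛ · ♜ · ♚│8
7│♟ ♟ ♟ ♟ ♟ ♟ · ♟│7
6│· · · · · · · ·│6
5│· · · ♙ · · ♟ ·│5
4│· · · · · · · ·│4
3│· · ♙ · · ♙ · ♘│3
2│♙ · ♙ · · ♙ ♗ ♙│2
1│♖ · · · ♔ · · ♖│1
  ─────────────────
  a b c d e f g h

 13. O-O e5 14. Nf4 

  a b c d e f g h
  ─────────────────
8│♜ · ♝ ♛ · ♜ · ♚│8
7│♟ ♟ ♟ ♟ · ♟ · ♟│7
6│· · · · · · · ·│6
5│· · · ♙ ♟ · ♟ ·│5
4│· · · · · ♘ · ·│4
3│· · ♙ · · ♙ · ·│3
2│♙ · ♙ · · ♙ ♗ ♙│2
1│♖ · · · · ♖ ♔ ·│1
  ─────────────────
  a b c d e f g h
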